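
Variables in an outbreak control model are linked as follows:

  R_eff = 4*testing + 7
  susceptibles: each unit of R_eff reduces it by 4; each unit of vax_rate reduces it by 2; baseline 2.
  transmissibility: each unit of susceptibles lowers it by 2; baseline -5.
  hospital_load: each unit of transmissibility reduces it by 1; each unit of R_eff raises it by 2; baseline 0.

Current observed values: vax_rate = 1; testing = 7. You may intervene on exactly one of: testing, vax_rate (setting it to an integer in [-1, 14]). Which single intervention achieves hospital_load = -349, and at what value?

set testing = 13

Intervening on testing: with other inputs at their observed values, hospital_load = -24*testing - 37. Solving for -349 gives testing = 13, within [-1, 14].
Intervening on vax_rate: hospital_load = -4*vax_rate - 201. Reaching -349 requires vax_rate = 37, outside [-1, 14].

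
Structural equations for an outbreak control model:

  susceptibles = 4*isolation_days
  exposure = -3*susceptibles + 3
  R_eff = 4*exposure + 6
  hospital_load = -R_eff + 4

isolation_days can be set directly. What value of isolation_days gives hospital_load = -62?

isolation_days = -1

Substituting into the exposure equation gives exposure = -12*isolation_days + 3.
So R_eff = -48*isolation_days + 18.
hospital_load becomes 48*isolation_days - 14.
Solve 48*isolation_days - 14 = -62: isolation_days = (-62 + 14) / 48 = -1.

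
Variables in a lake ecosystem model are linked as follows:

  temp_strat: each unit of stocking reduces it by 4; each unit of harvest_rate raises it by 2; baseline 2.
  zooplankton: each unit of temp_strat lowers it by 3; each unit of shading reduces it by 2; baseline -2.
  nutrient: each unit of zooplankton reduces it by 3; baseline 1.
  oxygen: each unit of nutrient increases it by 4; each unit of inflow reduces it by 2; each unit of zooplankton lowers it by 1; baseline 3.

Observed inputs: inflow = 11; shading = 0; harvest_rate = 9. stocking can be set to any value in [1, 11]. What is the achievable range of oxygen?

Substituting into the temp_strat equation gives temp_strat = -4*stocking + 20.
zooplankton becomes 12*stocking - 62.
This gives nutrient = -36*stocking + 187.
Substituting into the oxygen equation gives oxygen = -156*stocking + 791.
Linear in stocking, so extremes are at the endpoints: stocking = 1 gives oxygen = 635; stocking = 11 gives oxygen = -925.

-925 to 635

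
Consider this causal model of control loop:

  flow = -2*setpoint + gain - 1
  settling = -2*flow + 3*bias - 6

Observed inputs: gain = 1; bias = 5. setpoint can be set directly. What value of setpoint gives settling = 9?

setpoint = 0

Substituting into the flow equation gives flow = -2*setpoint.
settling becomes 4*setpoint + 9.
Solve 4*setpoint + 9 = 9: setpoint = (9 - 9) / 4 = 0.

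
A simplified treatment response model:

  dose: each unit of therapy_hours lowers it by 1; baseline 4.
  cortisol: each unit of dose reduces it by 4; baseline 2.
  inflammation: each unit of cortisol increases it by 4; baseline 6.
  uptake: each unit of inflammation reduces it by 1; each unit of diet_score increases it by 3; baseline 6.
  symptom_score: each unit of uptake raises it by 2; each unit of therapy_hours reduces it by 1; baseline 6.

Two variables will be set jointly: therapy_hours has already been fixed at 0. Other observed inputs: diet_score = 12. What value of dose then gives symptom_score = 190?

dose = 4

With therapy_hours held at 0:
Intervening on dose fixes its value directly, overriding its dependence on therapy_hours.
Substituting into the inflammation equation gives inflammation = -16*dose + 14.
Substituting into the uptake equation gives uptake = 16*dose + 28.
Substituting into the symptom_score equation gives symptom_score = 32*dose + 62.
Solve 32*dose + 62 = 190: dose = (190 - 62) / 32 = 4.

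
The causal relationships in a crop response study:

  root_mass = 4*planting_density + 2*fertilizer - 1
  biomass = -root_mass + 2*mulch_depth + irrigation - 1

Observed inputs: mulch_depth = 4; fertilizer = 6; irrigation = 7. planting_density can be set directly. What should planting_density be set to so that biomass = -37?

Substituting into the root_mass equation gives root_mass = 4*planting_density + 11.
Substituting into the biomass equation gives biomass = -4*planting_density + 3.
Solve -4*planting_density + 3 = -37: planting_density = (-37 - 3) / -4 = 10.

planting_density = 10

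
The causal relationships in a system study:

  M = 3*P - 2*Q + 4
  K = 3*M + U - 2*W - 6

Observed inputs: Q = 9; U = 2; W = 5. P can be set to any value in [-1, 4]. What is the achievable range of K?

Substituting into the M equation gives M = 3*P - 14.
This gives K = 9*P - 56.
Linear in P, so extremes are at the endpoints: P = -1 gives K = -65; P = 4 gives K = -20.

-65 to -20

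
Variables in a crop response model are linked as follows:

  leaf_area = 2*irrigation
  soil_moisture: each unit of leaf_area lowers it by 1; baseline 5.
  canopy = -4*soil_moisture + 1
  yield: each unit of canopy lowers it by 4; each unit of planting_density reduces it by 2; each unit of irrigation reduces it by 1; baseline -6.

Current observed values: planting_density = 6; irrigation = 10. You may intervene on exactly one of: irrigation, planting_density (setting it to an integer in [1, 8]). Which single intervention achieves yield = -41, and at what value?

set irrigation = 3

Intervening on irrigation: with other inputs at their observed values, yield = -33*irrigation + 58. Solving for -41 gives irrigation = 3, within [1, 8].
Intervening on planting_density: yield = -2*planting_density - 260. Reaching -41 requires planting_density = -219/2, not an integer.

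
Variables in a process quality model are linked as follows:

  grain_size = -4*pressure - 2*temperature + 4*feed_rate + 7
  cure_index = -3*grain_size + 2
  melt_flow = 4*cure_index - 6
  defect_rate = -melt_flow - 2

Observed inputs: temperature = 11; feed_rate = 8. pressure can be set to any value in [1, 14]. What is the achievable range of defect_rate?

Substituting into the grain_size equation gives grain_size = -4*pressure + 17.
So cure_index = 12*pressure - 49.
Substituting into the melt_flow equation gives melt_flow = 48*pressure - 202.
Substituting into the defect_rate equation gives defect_rate = -48*pressure + 200.
Linear in pressure, so extremes are at the endpoints: pressure = 1 gives defect_rate = 152; pressure = 14 gives defect_rate = -472.

-472 to 152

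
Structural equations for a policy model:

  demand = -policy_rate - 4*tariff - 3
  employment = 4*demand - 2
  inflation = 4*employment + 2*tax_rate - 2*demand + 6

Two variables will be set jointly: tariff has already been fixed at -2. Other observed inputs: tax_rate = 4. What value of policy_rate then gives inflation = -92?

With tariff held at -2:
Substituting into the demand equation gives demand = -policy_rate + 5.
Substituting into the employment equation gives employment = -4*policy_rate + 18.
inflation becomes -14*policy_rate + 76.
Solve -14*policy_rate + 76 = -92: policy_rate = (-92 - 76) / -14 = 12.

policy_rate = 12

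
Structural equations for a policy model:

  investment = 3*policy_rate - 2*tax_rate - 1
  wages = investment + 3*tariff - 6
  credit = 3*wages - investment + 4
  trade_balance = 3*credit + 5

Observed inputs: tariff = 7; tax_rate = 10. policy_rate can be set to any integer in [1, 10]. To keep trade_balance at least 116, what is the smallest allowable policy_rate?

policy_rate = 5

Substituting into the investment equation gives investment = 3*policy_rate - 21.
Substituting into the wages equation gives wages = 3*policy_rate - 6.
This gives credit = 6*policy_rate + 7.
So trade_balance = 18*policy_rate + 26.
Require 18*policy_rate + 26 ≥ 116, so policy_rate ≥ 5.
The smallest integer in [1, 10] satisfying this is 5.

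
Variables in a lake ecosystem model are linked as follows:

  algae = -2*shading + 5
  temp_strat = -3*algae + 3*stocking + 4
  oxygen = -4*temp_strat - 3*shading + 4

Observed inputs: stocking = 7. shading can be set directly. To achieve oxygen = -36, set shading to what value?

Substituting into the temp_strat equation gives temp_strat = 6*shading + 10.
Substituting into the oxygen equation gives oxygen = -27*shading - 36.
Solve -27*shading - 36 = -36: shading = (-36 + 36) / -27 = 0.

shading = 0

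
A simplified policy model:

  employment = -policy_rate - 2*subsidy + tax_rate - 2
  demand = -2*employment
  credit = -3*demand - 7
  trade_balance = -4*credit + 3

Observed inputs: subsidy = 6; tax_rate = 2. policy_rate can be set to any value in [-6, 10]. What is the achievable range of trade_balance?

175 to 559

Substituting into the employment equation gives employment = -policy_rate - 12.
This gives demand = 2*policy_rate + 24.
This gives credit = -6*policy_rate - 79.
So trade_balance = 24*policy_rate + 319.
Linear in policy_rate, so extremes are at the endpoints: policy_rate = -6 gives trade_balance = 175; policy_rate = 10 gives trade_balance = 559.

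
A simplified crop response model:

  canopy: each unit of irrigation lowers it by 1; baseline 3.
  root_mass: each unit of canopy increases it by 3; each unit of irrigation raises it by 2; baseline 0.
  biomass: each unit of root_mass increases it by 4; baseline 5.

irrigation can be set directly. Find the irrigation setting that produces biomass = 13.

Substituting into the root_mass equation gives root_mass = -irrigation + 9.
Substituting into the biomass equation gives biomass = -4*irrigation + 41.
Solve -4*irrigation + 41 = 13: irrigation = (13 - 41) / -4 = 7.

irrigation = 7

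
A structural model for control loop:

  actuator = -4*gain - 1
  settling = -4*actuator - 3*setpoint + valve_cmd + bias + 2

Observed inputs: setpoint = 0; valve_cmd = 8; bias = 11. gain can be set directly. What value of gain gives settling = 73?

gain = 3

Substituting into the settling equation gives settling = 16*gain + 25.
Solve 16*gain + 25 = 73: gain = (73 - 25) / 16 = 3.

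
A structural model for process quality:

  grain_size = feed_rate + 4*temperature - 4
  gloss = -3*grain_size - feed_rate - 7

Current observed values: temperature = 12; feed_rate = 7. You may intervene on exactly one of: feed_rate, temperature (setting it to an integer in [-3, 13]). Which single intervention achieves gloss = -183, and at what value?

set feed_rate = 11

Intervening on feed_rate: with other inputs at their observed values, gloss = -4*feed_rate - 139. Solving for -183 gives feed_rate = 11, within [-3, 13].
Intervening on temperature: gloss = -12*temperature - 23. Reaching -183 requires temperature = 40/3, not an integer.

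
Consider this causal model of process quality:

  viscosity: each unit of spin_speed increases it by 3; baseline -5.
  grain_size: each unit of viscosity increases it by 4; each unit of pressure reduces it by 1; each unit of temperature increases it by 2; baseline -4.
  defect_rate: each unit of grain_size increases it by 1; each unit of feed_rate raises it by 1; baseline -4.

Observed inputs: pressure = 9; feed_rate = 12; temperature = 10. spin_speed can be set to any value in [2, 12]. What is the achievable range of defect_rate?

Substituting into the grain_size equation gives grain_size = 12*spin_speed - 13.
This gives defect_rate = 12*spin_speed - 5.
Linear in spin_speed, so extremes are at the endpoints: spin_speed = 2 gives defect_rate = 19; spin_speed = 12 gives defect_rate = 139.

19 to 139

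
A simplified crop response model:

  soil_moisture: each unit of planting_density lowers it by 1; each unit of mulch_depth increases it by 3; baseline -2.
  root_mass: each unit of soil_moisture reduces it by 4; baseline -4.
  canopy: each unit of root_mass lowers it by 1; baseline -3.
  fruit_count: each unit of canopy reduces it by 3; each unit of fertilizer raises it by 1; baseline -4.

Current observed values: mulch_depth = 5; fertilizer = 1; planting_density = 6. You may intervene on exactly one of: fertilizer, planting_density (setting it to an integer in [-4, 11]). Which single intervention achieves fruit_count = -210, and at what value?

set planting_density = -4

Intervening on fertilizer: fruit_count = fertilizer - 91. Reaching -210 requires fertilizer = -119, outside [-4, 11].
Intervening on planting_density: with other inputs at their observed values, fruit_count = 12*planting_density - 162. Solving for -210 gives planting_density = -4, within [-4, 11].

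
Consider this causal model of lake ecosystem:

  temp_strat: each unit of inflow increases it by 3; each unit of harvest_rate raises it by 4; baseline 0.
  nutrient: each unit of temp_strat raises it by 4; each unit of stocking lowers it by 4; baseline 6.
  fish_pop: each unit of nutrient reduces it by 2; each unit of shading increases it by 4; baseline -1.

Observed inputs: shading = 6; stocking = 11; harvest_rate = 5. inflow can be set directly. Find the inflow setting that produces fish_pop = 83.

Substituting into the temp_strat equation gives temp_strat = 3*inflow + 20.
This gives nutrient = 12*inflow + 42.
So fish_pop = -24*inflow - 61.
Solve -24*inflow - 61 = 83: inflow = (83 + 61) / -24 = -6.

inflow = -6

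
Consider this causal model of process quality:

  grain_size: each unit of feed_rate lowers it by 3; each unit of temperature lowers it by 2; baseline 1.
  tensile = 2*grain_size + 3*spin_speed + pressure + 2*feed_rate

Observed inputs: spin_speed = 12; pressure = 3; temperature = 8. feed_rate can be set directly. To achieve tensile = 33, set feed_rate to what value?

feed_rate = -6

Substituting into the grain_size equation gives grain_size = -3*feed_rate - 15.
This gives tensile = -4*feed_rate + 9.
Solve -4*feed_rate + 9 = 33: feed_rate = (33 - 9) / -4 = -6.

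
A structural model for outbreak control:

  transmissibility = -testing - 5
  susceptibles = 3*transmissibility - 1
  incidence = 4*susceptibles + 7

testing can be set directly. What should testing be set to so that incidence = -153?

testing = 8

Substituting into the susceptibles equation gives susceptibles = -3*testing - 16.
Substituting into the incidence equation gives incidence = -12*testing - 57.
Solve -12*testing - 57 = -153: testing = (-153 + 57) / -12 = 8.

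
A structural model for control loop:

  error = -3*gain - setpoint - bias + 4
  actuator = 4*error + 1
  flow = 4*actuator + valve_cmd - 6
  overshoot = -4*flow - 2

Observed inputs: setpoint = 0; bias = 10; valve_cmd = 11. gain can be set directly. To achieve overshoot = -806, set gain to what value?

gain = -6

Substituting into the error equation gives error = -3*gain - 6.
actuator becomes -12*gain - 23.
Substituting into the flow equation gives flow = -48*gain - 87.
Substituting into the overshoot equation gives overshoot = 192*gain + 346.
Solve 192*gain + 346 = -806: gain = (-806 - 346) / 192 = -6.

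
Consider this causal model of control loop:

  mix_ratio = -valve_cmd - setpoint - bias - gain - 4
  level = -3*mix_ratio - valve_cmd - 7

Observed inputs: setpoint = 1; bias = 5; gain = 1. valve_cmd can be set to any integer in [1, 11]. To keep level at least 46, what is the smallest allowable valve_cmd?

valve_cmd = 10

Substituting into the mix_ratio equation gives mix_ratio = -valve_cmd - 11.
Substituting into the level equation gives level = 2*valve_cmd + 26.
Require 2*valve_cmd + 26 ≥ 46, so valve_cmd ≥ 10.
The smallest integer in [1, 11] satisfying this is 10.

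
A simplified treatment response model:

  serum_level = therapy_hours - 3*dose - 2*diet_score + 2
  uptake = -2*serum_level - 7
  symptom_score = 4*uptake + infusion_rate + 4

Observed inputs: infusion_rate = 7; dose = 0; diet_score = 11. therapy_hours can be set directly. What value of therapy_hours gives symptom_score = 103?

therapy_hours = 5

Substituting into the serum_level equation gives serum_level = therapy_hours - 20.
uptake becomes -2*therapy_hours + 33.
symptom_score becomes -8*therapy_hours + 143.
Solve -8*therapy_hours + 143 = 103: therapy_hours = (103 - 143) / -8 = 5.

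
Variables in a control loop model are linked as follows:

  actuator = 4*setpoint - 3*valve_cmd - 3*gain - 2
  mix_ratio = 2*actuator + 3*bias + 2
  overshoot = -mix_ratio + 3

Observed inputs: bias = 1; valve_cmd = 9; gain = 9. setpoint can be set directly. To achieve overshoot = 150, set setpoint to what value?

setpoint = -5

Substituting into the actuator equation gives actuator = 4*setpoint - 56.
Substituting into the mix_ratio equation gives mix_ratio = 8*setpoint - 107.
This gives overshoot = -8*setpoint + 110.
Solve -8*setpoint + 110 = 150: setpoint = (150 - 110) / -8 = -5.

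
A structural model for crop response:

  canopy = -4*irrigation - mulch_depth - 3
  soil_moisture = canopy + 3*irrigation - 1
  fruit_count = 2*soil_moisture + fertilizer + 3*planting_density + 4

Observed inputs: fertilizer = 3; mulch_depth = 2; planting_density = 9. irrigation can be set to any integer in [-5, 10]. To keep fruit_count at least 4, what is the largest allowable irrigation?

Substituting into the canopy equation gives canopy = -4*irrigation - 5.
So soil_moisture = -irrigation - 6.
Substituting into the fruit_count equation gives fruit_count = -2*irrigation + 22.
Require -2*irrigation + 22 ≥ 4, so irrigation ≤ 9.
The largest integer in [-5, 10] satisfying this is 9.

irrigation = 9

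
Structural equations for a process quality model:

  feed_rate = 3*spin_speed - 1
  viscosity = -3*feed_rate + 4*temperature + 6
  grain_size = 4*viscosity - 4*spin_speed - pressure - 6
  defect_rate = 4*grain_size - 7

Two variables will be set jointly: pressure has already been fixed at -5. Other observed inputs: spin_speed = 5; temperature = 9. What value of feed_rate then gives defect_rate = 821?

With pressure held at -5:
Intervening on feed_rate fixes its value directly, overriding its dependence on spin_speed.
Substituting into the viscosity equation gives viscosity = -3*feed_rate + 42.
This gives grain_size = -12*feed_rate + 147.
defect_rate becomes -48*feed_rate + 581.
Solve -48*feed_rate + 581 = 821: feed_rate = (821 - 581) / -48 = -5.

feed_rate = -5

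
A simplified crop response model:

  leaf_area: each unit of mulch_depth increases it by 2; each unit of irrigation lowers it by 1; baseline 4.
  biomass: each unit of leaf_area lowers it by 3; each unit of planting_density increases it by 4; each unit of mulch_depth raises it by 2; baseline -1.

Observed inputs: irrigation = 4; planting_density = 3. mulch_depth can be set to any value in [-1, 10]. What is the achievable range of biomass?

Substituting into the leaf_area equation gives leaf_area = 2*mulch_depth.
Substituting into the biomass equation gives biomass = -4*mulch_depth + 11.
Linear in mulch_depth, so extremes are at the endpoints: mulch_depth = -1 gives biomass = 15; mulch_depth = 10 gives biomass = -29.

-29 to 15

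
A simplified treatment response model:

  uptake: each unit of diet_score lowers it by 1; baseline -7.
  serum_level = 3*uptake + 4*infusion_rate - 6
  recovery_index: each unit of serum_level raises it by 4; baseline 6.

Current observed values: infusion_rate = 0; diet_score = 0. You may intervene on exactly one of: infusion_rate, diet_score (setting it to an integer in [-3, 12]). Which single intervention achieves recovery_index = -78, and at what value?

Intervening on infusion_rate: recovery_index = 16*infusion_rate - 102. Reaching -78 requires infusion_rate = 3/2, not an integer.
Intervening on diet_score: with other inputs at their observed values, recovery_index = -12*diet_score - 102. Solving for -78 gives diet_score = -2, within [-3, 12].

set diet_score = -2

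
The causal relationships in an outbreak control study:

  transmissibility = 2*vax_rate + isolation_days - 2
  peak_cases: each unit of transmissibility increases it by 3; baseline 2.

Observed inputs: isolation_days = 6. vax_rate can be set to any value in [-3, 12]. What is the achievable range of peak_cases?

Substituting into the transmissibility equation gives transmissibility = 2*vax_rate + 4.
This gives peak_cases = 6*vax_rate + 14.
Linear in vax_rate, so extremes are at the endpoints: vax_rate = -3 gives peak_cases = -4; vax_rate = 12 gives peak_cases = 86.

-4 to 86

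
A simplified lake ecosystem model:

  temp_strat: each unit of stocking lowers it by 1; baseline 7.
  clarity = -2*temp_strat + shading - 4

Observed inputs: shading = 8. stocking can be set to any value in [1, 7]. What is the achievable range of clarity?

-8 to 4

Substituting into the clarity equation gives clarity = 2*stocking - 10.
Linear in stocking, so extremes are at the endpoints: stocking = 1 gives clarity = -8; stocking = 7 gives clarity = 4.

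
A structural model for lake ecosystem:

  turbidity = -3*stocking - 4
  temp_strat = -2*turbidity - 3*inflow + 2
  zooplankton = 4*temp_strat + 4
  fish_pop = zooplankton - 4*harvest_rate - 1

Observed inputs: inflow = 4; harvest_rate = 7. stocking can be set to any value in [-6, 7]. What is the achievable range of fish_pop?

-177 to 135

Substituting into the temp_strat equation gives temp_strat = 6*stocking - 2.
Substituting into the zooplankton equation gives zooplankton = 24*stocking - 4.
This gives fish_pop = 24*stocking - 33.
Linear in stocking, so extremes are at the endpoints: stocking = -6 gives fish_pop = -177; stocking = 7 gives fish_pop = 135.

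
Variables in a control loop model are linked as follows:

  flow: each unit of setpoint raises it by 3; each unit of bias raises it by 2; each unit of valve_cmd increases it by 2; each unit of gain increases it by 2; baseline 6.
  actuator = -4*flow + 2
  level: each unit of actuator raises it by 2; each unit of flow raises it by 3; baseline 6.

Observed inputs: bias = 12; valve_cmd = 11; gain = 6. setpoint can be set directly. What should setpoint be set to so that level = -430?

setpoint = 8

Substituting into the flow equation gives flow = 3*setpoint + 64.
actuator becomes -12*setpoint - 254.
level becomes -15*setpoint - 310.
Solve -15*setpoint - 310 = -430: setpoint = (-430 + 310) / -15 = 8.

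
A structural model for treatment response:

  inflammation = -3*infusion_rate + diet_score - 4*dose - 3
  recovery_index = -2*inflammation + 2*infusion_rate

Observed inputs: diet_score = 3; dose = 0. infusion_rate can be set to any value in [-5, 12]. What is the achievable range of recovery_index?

-40 to 96

Substituting into the inflammation equation gives inflammation = -3*infusion_rate.
Substituting into the recovery_index equation gives recovery_index = 8*infusion_rate.
Linear in infusion_rate, so extremes are at the endpoints: infusion_rate = -5 gives recovery_index = -40; infusion_rate = 12 gives recovery_index = 96.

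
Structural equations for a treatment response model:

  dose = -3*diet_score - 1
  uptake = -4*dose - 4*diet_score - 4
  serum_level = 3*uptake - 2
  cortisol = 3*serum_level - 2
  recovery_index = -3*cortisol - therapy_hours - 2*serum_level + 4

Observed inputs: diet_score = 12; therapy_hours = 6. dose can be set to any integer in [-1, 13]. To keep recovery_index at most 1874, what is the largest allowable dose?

dose = 1

Intervening on dose fixes its value directly, overriding its dependence on diet_score.
Substituting into the uptake equation gives uptake = -4*dose - 52.
Substituting into the serum_level equation gives serum_level = -12*dose - 158.
Substituting into the cortisol equation gives cortisol = -36*dose - 476.
So recovery_index = 132*dose + 1742.
Require 132*dose + 1742 ≤ 1874, so dose ≤ 1.
The largest integer in [-1, 13] satisfying this is 1.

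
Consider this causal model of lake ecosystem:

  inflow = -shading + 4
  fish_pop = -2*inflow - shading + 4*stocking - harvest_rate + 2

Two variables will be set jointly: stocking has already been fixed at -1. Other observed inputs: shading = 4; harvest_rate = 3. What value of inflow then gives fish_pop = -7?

inflow = -1

With stocking held at -1:
Intervening on inflow fixes its value directly, overriding its dependence on shading.
Substituting into the fish_pop equation gives fish_pop = -2*inflow - 9.
Solve -2*inflow - 9 = -7: inflow = (-7 + 9) / -2 = -1.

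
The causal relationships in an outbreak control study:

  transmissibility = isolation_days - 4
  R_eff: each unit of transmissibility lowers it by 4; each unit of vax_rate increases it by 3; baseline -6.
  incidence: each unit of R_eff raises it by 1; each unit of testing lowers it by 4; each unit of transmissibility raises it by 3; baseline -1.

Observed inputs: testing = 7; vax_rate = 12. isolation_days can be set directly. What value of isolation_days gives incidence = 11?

Substituting into the R_eff equation gives R_eff = -4*isolation_days + 46.
So incidence = -isolation_days + 5.
Solve -isolation_days + 5 = 11: isolation_days = (11 - 5) / -1 = -6.

isolation_days = -6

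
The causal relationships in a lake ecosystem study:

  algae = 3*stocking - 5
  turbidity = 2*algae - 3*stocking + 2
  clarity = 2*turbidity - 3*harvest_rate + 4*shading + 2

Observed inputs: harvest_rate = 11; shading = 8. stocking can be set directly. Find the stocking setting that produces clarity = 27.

Substituting into the turbidity equation gives turbidity = 3*stocking - 8.
This gives clarity = 6*stocking - 15.
Solve 6*stocking - 15 = 27: stocking = (27 + 15) / 6 = 7.

stocking = 7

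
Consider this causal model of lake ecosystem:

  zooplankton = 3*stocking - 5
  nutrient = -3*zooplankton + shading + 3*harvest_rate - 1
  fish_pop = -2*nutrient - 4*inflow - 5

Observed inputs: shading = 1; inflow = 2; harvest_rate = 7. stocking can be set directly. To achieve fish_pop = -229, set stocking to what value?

stocking = -8

Substituting into the nutrient equation gives nutrient = -9*stocking + 36.
fish_pop becomes 18*stocking - 85.
Solve 18*stocking - 85 = -229: stocking = (-229 + 85) / 18 = -8.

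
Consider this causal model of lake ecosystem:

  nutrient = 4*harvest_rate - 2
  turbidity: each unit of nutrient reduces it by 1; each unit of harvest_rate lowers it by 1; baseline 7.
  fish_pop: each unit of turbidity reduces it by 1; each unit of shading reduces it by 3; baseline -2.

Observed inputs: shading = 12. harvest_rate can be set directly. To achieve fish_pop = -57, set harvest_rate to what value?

harvest_rate = -2

Substituting into the turbidity equation gives turbidity = -5*harvest_rate + 9.
This gives fish_pop = 5*harvest_rate - 47.
Solve 5*harvest_rate - 47 = -57: harvest_rate = (-57 + 47) / 5 = -2.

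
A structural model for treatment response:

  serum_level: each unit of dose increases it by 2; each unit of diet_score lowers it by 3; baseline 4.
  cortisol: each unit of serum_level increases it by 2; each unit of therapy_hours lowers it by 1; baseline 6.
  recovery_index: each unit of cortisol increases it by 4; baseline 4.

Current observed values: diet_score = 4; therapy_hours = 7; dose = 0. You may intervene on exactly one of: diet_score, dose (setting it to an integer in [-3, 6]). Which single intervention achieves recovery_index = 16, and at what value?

set dose = 5

Intervening on diet_score: recovery_index = -24*diet_score + 32. Reaching 16 requires diet_score = 2/3, not an integer.
Intervening on dose: with other inputs at their observed values, recovery_index = 16*dose - 64. Solving for 16 gives dose = 5, within [-3, 6].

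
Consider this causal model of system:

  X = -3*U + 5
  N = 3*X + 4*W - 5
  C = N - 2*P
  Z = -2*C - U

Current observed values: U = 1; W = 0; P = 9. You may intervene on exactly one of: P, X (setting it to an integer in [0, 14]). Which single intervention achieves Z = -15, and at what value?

set X = 10

Intervening on P: Z = 4*P - 3. Reaching -15 requires P = -3, outside [0, 14].
Intervening on X: with other inputs at their observed values, Z = -6*X + 45. Solving for -15 gives X = 10, within [0, 14].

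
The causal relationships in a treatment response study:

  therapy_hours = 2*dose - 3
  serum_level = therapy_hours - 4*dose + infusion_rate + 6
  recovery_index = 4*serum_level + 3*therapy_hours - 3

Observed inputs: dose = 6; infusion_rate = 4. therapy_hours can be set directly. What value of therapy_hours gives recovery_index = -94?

Intervening on therapy_hours fixes its value directly, overriding its dependence on dose.
Substituting into the serum_level equation gives serum_level = therapy_hours - 14.
So recovery_index = 7*therapy_hours - 59.
Solve 7*therapy_hours - 59 = -94: therapy_hours = (-94 + 59) / 7 = -5.

therapy_hours = -5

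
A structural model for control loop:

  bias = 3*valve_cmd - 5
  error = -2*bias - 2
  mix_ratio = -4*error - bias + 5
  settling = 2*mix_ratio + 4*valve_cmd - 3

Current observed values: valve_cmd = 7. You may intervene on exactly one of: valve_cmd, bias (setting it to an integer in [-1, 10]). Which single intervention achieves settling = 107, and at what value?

set bias = 4

Intervening on valve_cmd: settling = 46*valve_cmd - 47. Reaching 107 requires valve_cmd = 77/23, not an integer.
Intervening on bias: with other inputs at their observed values, settling = 14*bias + 51. Solving for 107 gives bias = 4, within [-1, 10].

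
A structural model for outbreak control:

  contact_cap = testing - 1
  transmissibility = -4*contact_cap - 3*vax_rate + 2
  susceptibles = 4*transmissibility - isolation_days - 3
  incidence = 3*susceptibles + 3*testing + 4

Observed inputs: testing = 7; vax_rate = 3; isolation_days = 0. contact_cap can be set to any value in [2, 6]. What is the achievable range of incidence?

-356 to -164

Intervening on contact_cap fixes its value directly, overriding its dependence on testing.
Substituting into the transmissibility equation gives transmissibility = -4*contact_cap - 7.
This gives susceptibles = -16*contact_cap - 31.
Substituting into the incidence equation gives incidence = -48*contact_cap - 68.
Linear in contact_cap, so extremes are at the endpoints: contact_cap = 2 gives incidence = -164; contact_cap = 6 gives incidence = -356.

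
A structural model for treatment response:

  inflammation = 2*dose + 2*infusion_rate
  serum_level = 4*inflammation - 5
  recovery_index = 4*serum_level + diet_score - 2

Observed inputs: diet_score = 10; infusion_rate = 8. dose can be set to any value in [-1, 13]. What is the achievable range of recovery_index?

Substituting into the inflammation equation gives inflammation = 2*dose + 16.
So serum_level = 8*dose + 59.
Substituting into the recovery_index equation gives recovery_index = 32*dose + 244.
Linear in dose, so extremes are at the endpoints: dose = -1 gives recovery_index = 212; dose = 13 gives recovery_index = 660.

212 to 660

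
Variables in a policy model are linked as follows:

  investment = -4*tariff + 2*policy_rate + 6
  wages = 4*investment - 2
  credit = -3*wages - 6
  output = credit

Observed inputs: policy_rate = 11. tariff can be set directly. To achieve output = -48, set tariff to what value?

Substituting into the investment equation gives investment = -4*tariff + 28.
wages becomes -16*tariff + 110.
Substituting into the credit equation gives credit = 48*tariff - 336.
This gives output = 48*tariff - 336.
Solve 48*tariff - 336 = -48: tariff = (-48 + 336) / 48 = 6.

tariff = 6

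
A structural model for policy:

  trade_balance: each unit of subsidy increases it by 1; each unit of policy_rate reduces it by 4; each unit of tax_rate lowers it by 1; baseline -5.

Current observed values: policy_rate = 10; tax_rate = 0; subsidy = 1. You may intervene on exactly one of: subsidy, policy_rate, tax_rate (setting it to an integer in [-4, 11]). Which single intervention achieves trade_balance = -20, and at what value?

set policy_rate = 4

Intervening on subsidy: trade_balance = subsidy - 45. Reaching -20 requires subsidy = 25, outside [-4, 11].
Intervening on policy_rate: with other inputs at their observed values, trade_balance = -4*policy_rate - 4. Solving for -20 gives policy_rate = 4, within [-4, 11].
Intervening on tax_rate: trade_balance = -tax_rate - 44. Reaching -20 requires tax_rate = -24, outside [-4, 11].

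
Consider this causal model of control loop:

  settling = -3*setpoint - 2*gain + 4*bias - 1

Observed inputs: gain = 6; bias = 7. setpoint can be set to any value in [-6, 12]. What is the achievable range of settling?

Substituting into the settling equation gives settling = -3*setpoint + 15.
Linear in setpoint, so extremes are at the endpoints: setpoint = -6 gives settling = 33; setpoint = 12 gives settling = -21.

-21 to 33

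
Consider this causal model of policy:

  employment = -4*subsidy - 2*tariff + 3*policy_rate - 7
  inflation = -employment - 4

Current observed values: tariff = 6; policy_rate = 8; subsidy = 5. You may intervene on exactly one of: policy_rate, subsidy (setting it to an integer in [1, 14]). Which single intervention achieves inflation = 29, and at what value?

Intervening on policy_rate: with other inputs at their observed values, inflation = -3*policy_rate + 35. Solving for 29 gives policy_rate = 2, within [1, 14].
Intervening on subsidy: inflation = 4*subsidy - 9. Reaching 29 requires subsidy = 19/2, not an integer.

set policy_rate = 2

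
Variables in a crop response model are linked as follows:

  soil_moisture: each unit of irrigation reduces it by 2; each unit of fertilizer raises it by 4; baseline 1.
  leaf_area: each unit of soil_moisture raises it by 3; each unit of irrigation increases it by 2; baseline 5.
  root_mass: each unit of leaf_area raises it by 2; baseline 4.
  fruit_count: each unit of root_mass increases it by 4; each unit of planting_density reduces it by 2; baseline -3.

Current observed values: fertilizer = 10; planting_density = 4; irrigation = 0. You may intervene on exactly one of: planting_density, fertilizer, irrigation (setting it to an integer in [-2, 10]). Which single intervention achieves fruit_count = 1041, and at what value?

set planting_density = -2

Intervening on planting_density: with other inputs at their observed values, fruit_count = -2*planting_density + 1037. Solving for 1041 gives planting_density = -2, within [-2, 10].
Intervening on fertilizer: fruit_count = 96*fertilizer + 69. Reaching 1041 requires fertilizer = 81/8, not an integer.
Intervening on irrigation: fruit_count = -32*irrigation + 1029. Reaching 1041 requires irrigation = -3/8, not an integer.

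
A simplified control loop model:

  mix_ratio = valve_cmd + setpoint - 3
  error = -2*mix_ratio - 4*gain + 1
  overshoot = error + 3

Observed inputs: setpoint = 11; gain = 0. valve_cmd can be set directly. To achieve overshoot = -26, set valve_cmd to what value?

Substituting into the mix_ratio equation gives mix_ratio = valve_cmd + 8.
error becomes -2*valve_cmd - 15.
Substituting into the overshoot equation gives overshoot = -2*valve_cmd - 12.
Solve -2*valve_cmd - 12 = -26: valve_cmd = (-26 + 12) / -2 = 7.

valve_cmd = 7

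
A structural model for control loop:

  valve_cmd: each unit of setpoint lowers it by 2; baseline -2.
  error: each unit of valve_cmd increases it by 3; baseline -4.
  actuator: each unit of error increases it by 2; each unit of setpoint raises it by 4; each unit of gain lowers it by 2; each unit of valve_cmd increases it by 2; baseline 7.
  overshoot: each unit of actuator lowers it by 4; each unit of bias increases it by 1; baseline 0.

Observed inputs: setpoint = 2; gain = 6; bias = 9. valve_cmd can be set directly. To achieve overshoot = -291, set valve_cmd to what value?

Intervening on valve_cmd fixes its value directly, overriding its dependence on setpoint.
Substituting into the actuator equation gives actuator = 8*valve_cmd - 5.
Substituting into the overshoot equation gives overshoot = -32*valve_cmd + 29.
Solve -32*valve_cmd + 29 = -291: valve_cmd = (-291 - 29) / -32 = 10.

valve_cmd = 10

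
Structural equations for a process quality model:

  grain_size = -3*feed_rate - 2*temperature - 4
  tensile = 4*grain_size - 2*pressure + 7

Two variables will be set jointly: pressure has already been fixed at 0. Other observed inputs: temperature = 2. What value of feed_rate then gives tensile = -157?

With pressure held at 0:
Substituting into the grain_size equation gives grain_size = -3*feed_rate - 8.
So tensile = -12*feed_rate - 25.
Solve -12*feed_rate - 25 = -157: feed_rate = (-157 + 25) / -12 = 11.

feed_rate = 11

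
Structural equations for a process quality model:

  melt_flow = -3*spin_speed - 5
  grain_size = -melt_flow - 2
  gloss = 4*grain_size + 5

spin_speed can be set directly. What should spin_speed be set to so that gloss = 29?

spin_speed = 1

Substituting into the grain_size equation gives grain_size = 3*spin_speed + 3.
gloss becomes 12*spin_speed + 17.
Solve 12*spin_speed + 17 = 29: spin_speed = (29 - 17) / 12 = 1.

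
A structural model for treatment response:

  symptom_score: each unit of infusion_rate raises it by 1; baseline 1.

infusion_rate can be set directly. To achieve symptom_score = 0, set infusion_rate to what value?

Solve infusion_rate + 1 = 0: infusion_rate = (0 - 1) / 1 = -1.

infusion_rate = -1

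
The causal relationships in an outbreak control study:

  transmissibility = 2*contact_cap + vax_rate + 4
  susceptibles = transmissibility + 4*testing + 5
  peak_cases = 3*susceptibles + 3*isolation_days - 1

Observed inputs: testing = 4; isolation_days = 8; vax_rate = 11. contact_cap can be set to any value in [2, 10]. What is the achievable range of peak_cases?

Substituting into the transmissibility equation gives transmissibility = 2*contact_cap + 15.
So susceptibles = 2*contact_cap + 36.
Substituting into the peak_cases equation gives peak_cases = 6*contact_cap + 131.
Linear in contact_cap, so extremes are at the endpoints: contact_cap = 2 gives peak_cases = 143; contact_cap = 10 gives peak_cases = 191.

143 to 191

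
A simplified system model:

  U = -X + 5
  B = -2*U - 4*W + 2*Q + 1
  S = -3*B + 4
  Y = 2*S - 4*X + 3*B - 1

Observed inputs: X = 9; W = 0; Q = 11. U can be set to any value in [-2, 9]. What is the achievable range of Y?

-110 to -44

Intervening on U fixes its value directly, overriding its dependence on X.
Substituting into the B equation gives B = -2*U + 23.
Substituting into the S equation gives S = 6*U - 65.
Y becomes 6*U - 98.
Linear in U, so extremes are at the endpoints: U = -2 gives Y = -110; U = 9 gives Y = -44.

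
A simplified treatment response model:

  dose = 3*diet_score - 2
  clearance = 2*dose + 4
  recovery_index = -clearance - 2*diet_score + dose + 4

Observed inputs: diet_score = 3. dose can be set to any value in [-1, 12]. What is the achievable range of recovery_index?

-18 to -5

Intervening on dose fixes its value directly, overriding its dependence on diet_score.
Substituting into the recovery_index equation gives recovery_index = -dose - 6.
Linear in dose, so extremes are at the endpoints: dose = -1 gives recovery_index = -5; dose = 12 gives recovery_index = -18.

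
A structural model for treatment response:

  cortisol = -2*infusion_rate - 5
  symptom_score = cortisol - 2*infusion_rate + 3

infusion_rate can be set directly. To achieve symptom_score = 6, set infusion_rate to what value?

infusion_rate = -2

Substituting into the symptom_score equation gives symptom_score = -4*infusion_rate - 2.
Solve -4*infusion_rate - 2 = 6: infusion_rate = (6 + 2) / -4 = -2.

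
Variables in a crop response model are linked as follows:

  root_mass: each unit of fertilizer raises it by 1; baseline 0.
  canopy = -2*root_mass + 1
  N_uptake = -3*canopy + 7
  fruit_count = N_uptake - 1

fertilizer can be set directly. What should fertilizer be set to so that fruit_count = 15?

fertilizer = 2

Substituting into the canopy equation gives canopy = -2*fertilizer + 1.
Substituting into the N_uptake equation gives N_uptake = 6*fertilizer + 4.
Substituting into the fruit_count equation gives fruit_count = 6*fertilizer + 3.
Solve 6*fertilizer + 3 = 15: fertilizer = (15 - 3) / 6 = 2.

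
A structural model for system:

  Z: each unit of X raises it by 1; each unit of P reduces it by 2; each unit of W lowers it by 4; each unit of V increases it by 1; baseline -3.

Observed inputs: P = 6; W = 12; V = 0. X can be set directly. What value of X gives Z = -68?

X = -5

Substituting into the Z equation gives Z = X - 63.
Solve X - 63 = -68: X = (-68 + 63) / 1 = -5.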